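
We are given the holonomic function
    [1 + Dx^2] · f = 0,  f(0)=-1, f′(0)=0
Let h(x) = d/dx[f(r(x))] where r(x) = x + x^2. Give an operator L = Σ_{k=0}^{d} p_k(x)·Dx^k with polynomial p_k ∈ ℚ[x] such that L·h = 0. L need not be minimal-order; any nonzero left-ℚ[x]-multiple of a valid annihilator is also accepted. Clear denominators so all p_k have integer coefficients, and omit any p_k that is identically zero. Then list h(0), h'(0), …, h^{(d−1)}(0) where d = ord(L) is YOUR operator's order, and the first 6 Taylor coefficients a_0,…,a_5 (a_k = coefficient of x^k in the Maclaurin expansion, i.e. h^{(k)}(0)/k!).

f: a_k = -1, 0, 1/2, 0, -1/24, 0, …
L₀ from L_f via x↦r, Dx↦r'^{-1}Dx.
h₀' ⇒ L via d/dx closure of L₀.
L = (13 + 8·x + 24·x^2 + 32·x^3 + 16·x^4) + (-6 - 12·x)·Dx + (1 + 4·x + 4·x^2)·Dx^2  (order 2).
h: a_k = 0, 1, 3, 11/6, -5/6, -179/120, …
ICs: h(0) = 0, h′(0) = 1.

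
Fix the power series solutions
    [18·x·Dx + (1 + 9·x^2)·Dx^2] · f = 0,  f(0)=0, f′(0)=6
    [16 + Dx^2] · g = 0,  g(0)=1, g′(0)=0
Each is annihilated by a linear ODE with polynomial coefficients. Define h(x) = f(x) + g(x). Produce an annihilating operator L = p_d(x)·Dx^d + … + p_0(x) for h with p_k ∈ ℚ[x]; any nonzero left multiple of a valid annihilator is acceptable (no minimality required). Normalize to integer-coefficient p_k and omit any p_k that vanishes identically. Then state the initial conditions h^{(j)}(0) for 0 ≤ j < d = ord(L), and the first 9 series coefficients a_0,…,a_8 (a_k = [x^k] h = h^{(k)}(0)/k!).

f: a_k = 0, 6, 0, -18, 0, 486/5, 0, -4374/7, 0, …
g: a_k = 1, 0, -8, 0, 32/3, 0, -256/45, 0, 512/315, …
Sum ⇒ L₀ = lclm(L_f,L_g) in ℚ(x)⟨Dx⟩.
L = (-13248·x + 181440·x^3 + 186624·x^5)·Dx + (-16 + 6048·x^2 + 66096·x^4 + 93312·x^6)·Dx^2 + (-828·x + 11340·x^3 + 11664·x^5)·Dx^3 + (-1 + 378·x^2 + 4131·x^4 + 5832·x^6)·Dx^4  (order 4).
h: a_k = 1, 6, -8, -18, 32/3, 486/5, -256/45, -4374/7, 512/315, …
ICs: h(0) = 1, h′(0) = 6, h′′(0) = -16, h′′′(0) = -108.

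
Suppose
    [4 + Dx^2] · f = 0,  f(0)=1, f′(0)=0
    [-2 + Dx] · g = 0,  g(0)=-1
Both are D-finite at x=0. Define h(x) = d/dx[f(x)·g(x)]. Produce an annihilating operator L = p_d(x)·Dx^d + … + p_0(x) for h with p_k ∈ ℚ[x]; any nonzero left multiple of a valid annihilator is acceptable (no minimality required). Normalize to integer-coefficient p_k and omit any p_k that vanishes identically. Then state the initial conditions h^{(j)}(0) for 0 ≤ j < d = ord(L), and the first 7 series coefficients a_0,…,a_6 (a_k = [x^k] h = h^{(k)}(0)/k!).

L = 8 - 4·Dx + Dx^2  (order 2).
h: a_k = -2, 0, 8, 32/3, 16/3, 0, -64/45, …
ICs: h(0) = -2, h′(0) = 0.

f: a_k = 1, 0, -2, 0, 2/3, 0, -4/45, …
g: a_k = -1, -2, -2, -4/3, -2/3, -4/15, -4/45, …
Product ⇒ symmetric product L₀, ord ≤ 2.
Differentiate: ansatz ord ≤ ord L₀ ⇒ L.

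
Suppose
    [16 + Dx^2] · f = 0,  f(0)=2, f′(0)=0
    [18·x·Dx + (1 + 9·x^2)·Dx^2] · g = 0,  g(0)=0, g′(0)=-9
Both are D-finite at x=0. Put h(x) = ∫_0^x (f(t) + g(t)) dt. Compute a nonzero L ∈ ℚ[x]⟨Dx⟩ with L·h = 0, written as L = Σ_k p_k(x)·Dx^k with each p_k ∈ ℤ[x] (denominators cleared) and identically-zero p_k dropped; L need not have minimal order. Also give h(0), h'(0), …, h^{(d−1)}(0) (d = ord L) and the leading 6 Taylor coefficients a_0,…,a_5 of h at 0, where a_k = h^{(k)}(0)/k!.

f: a_k = 2, 0, -16, 0, 64/3, 0, …
g: a_k = 0, -9, 0, 27, 0, -729/5, …
h₀=f+g: left-lcm gives L₀, ord ≤ 4.
h=∫h₀ ⇒ L = L₀·Dx.
L = (-13248·x + 181440·x^3 + 186624·x^5)·Dx^2 + (-16 + 6048·x^2 + 66096·x^4 + 93312·x^6)·Dx^3 + (-828·x + 11340·x^3 + 11664·x^5)·Dx^4 + (-1 + 378·x^2 + 4131·x^4 + 5832·x^6)·Dx^5  (order 5).
h: a_k = 0, 2, -9/2, -16/3, 27/4, 64/15, …
ICs: h(0) = 0, h′(0) = 2, h′′(0) = -9, h′′′(0) = -32, h′′′′(0) = 162.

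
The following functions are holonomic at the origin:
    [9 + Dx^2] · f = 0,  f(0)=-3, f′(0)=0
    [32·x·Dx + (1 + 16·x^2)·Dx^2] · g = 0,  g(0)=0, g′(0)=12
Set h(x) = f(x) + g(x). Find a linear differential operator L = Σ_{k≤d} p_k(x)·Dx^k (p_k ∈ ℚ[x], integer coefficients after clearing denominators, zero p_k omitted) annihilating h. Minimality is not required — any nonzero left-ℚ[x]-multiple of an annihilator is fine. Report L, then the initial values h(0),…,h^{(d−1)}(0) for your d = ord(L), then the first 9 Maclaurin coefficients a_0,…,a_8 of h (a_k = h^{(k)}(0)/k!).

L = (-52704·x + 967680·x^3 + 663552·x^5)·Dx + (-207 + 13104·x^2 + 283392·x^4 + 331776·x^6)·Dx^2 + (-5856·x + 107520·x^3 + 73728·x^5)·Dx^3 + (-23 + 1456·x^2 + 31488·x^4 + 36864·x^6)·Dx^4  (order 4).
h: a_k = -3, 12, 27/2, -64, -81/8, 3072/5, 243/80, -49152/7, -2187/4480, …
ICs: h(0) = -3, h′(0) = 12, h′′(0) = 27, h′′′(0) = -384.

f: a_k = -3, 0, 27/2, 0, -81/8, 0, 243/80, 0, -2187/4480, …
g: a_k = 0, 12, 0, -64, 0, 3072/5, 0, -49152/7, 0, …
f+g: L₀ = lclm(L_f,L_g), ord ≤ 2+2.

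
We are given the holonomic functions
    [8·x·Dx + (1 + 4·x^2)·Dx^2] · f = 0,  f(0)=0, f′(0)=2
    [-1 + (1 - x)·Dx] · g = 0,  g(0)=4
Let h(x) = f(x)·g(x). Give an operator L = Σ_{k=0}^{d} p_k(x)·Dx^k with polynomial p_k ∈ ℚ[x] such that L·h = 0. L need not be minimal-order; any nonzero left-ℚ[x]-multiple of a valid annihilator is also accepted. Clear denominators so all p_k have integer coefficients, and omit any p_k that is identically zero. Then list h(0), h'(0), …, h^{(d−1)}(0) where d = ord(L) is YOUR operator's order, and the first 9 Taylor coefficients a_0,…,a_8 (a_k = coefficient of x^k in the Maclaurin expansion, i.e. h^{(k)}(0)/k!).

f: a_k = 0, 2, 0, -8/3, 0, 32/5, 0, -128/7, 0, …
g: a_k = 4, 4, 4, 4, 4, 4, 4, 4, 4, …
L₀ := L_f ⊗_s L_g (sym. prod.), ord ≤ 2.
L = 8·x + (2 - 8·x + 16·x^2)·Dx + (-1 + x - 4·x^2 + 4·x^3)·Dx^2  (order 2).
h: a_k = 0, 8, 8, -8/3, -8/3, 344/15, 344/15, -5272/105, -5272/105, …
ICs: h(0) = 0, h′(0) = 8.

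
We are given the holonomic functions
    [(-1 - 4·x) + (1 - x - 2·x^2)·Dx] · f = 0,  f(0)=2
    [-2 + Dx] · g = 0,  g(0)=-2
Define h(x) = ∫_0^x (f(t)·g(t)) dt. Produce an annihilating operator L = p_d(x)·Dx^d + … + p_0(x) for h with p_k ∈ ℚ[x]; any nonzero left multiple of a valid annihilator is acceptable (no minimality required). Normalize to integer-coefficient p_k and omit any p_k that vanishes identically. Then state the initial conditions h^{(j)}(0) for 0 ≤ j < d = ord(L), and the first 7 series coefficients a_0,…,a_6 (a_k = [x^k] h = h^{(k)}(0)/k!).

L = (3 + 2·x - 4·x^2)·Dx + (-1 + x + 2·x^2)·Dx^2  (order 2).
h: a_k = 0, -4, -6, -28/3, -43/3, -116/5, -1738/45, …
ICs: h(0) = 0, h′(0) = -4.

f: a_k = 2, 2, 6, 10, 22, 42, 86, …
g: a_k = -2, -4, -4, -8/3, -4/3, -8/15, -8/45, …
Sym-product of L_f,L_g gives L₀ (≤ ord 1).
h=∫h₀ ⇒ L = L₀·Dx.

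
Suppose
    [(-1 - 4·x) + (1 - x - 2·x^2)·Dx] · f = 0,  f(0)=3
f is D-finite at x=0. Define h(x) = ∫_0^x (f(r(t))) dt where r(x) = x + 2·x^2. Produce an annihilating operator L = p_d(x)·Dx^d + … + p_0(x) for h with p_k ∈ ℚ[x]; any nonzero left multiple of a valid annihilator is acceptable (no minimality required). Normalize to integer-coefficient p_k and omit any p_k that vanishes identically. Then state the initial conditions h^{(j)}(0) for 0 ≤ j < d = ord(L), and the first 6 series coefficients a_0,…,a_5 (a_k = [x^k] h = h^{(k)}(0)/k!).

f: a_k = 3, 3, 9, 15, 33, 63, …
Change of var in L_f (x↦r) gives L₀.
h=∫h₀ ⇒ L = L₀·Dx.
L = (1 + 8·x + 24·x^2 + 32·x^3)·Dx + (-1 + x + 4·x^2 + 8·x^3 + 8·x^4)·Dx^2  (order 2).
h: a_k = 0, 3, 3/2, 5, 51/4, 159/5, …
ICs: h(0) = 0, h′(0) = 3.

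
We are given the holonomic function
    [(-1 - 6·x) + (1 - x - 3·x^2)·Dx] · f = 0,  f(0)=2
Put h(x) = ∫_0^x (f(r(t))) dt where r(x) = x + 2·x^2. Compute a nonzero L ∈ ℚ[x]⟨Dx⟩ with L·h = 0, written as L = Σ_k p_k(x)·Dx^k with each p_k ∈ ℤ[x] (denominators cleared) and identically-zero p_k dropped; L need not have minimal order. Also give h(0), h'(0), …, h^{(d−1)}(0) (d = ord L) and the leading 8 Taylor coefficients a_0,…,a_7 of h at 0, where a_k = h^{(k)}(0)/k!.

L = (1 + 10·x + 36·x^2 + 48·x^3)·Dx + (-1 + x + 5·x^2 + 12·x^3 + 12·x^4)·Dx^2  (order 2).
h: a_k = 0, 2, 1, 4, 23/2, 154/5, 92, 2018/7, …
ICs: h(0) = 0, h′(0) = 2.

f: a_k = 2, 2, 8, 14, 38, 80, 194, 434, …
L₀ from L_f via x↦r, Dx↦r'^{-1}Dx.
h=∫h₀ ⇒ L = L₀·Dx.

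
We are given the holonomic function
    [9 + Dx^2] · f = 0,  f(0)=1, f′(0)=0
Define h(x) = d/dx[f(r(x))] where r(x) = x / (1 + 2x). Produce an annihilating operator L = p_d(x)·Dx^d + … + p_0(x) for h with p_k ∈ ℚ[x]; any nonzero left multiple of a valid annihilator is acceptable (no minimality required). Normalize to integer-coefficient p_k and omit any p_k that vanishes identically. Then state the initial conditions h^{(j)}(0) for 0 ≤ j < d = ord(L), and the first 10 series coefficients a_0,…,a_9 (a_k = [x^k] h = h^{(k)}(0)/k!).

L = (33 + 96·x + 96·x^2) + (12 + 72·x + 144·x^2 + 96·x^3)·Dx + (1 + 8·x + 24·x^2 + 32·x^3 + 16·x^4)·Dx^2  (order 2).
h: a_k = 0, -9, 54, -405/2, 585, -54243/40, 47061/20, -188955/112, -2492289/280, 257968071/4480, …
ICs: h(0) = 0, h′(0) = -9.

f: a_k = 1, 0, -9/2, 0, 27/8, 0, -81/80, 0, 729/4480, 0, …
h₀=f(r): pull back L_f along r ⇒ L₀.
h₀' ⇒ L via d/dx closure of L₀.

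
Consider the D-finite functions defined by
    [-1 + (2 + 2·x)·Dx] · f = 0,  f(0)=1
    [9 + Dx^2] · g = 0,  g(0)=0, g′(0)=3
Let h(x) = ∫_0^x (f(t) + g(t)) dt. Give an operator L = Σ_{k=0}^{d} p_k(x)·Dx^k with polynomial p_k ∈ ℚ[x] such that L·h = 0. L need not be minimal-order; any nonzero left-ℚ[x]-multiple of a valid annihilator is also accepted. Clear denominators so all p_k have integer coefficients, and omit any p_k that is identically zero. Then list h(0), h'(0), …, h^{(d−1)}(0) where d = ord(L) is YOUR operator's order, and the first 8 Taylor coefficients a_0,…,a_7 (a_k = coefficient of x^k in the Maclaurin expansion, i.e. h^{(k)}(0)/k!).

f: a_k = 1, 1/2, -1/8, 1/16, -5/128, 7/256, -21/1024, 33/2048, …
g: a_k = 0, 3, 0, -9/2, 0, 81/40, 0, -243/560, …
Weyl lclm of L_f,L_g ⇒ L₀ (ord ≤ 3).
h=∫₀ˣh₀: take L = L₀·Dx.
L = (-351 - 648·x - 324·x^2)·Dx + (630 + 1926·x + 1944·x^2 + 648·x^3)·Dx^2 + (-39 - 72·x - 36·x^2)·Dx^3 + (70 + 214·x + 216·x^2 + 72·x^3)·Dx^4  (order 4).
h: a_k = 0, 1, 7/4, -1/24, -71/64, -1/128, 2627/7680, -3/1024, …
ICs: h(0) = 0, h′(0) = 1, h′′(0) = 7/2, h′′′(0) = -1/4.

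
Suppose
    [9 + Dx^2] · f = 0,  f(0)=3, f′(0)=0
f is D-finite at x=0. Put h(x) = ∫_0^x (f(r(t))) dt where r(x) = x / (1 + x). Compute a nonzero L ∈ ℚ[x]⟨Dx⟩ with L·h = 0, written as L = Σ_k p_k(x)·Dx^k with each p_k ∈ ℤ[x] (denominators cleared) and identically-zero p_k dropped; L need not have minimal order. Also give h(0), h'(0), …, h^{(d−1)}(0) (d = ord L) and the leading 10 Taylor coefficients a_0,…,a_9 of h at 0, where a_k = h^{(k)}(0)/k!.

L = 9·Dx + (2 + 6·x + 6·x^2 + 2·x^3)·Dx^2 + (1 + 4·x + 6·x^2 + 4·x^3 + x^4)·Dx^3  (order 3).
h: a_k = 0, 3, 0, -9/2, 27/4, -243/40, 9/4, 351/80, -4131/320, 97851/4480, …
ICs: h(0) = 0, h′(0) = 3, h′′(0) = 0.

f: a_k = 3, 0, -27/2, 0, 81/8, 0, -243/80, 0, 2187/4480, 0, …
Substitute x→r, Dx→(1/r')Dx; clear ⇒ L₀.
Integrate: L := L₀·Dx.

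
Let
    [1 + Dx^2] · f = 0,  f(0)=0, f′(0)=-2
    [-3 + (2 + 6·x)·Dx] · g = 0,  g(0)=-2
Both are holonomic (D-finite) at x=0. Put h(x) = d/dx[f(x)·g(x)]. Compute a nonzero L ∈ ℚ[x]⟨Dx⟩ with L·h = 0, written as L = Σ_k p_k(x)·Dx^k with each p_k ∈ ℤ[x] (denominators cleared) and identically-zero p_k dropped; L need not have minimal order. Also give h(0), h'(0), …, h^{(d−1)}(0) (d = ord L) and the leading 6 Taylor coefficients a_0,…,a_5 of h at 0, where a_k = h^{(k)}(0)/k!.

L = (133 + 2352·x + 4104·x^2 + 1728·x^3 + 1296·x^4) + (276 + 540·x - 1296·x^2 - 1296·x^3)·Dx + (124 + 840·x + 1836·x^2 + 1728·x^3 + 1296·x^4)·Dx^2  (order 2).
h: a_k = 4, 12, -31/2, 23, -5699/96, 24483/160, …
ICs: h(0) = 4, h′(0) = 12.

f: a_k = 0, -2, 0, 1/3, 0, -1/60, …
g: a_k = -2, -3, 9/4, -27/8, 405/64, -1701/128, …
L₀ := L_f ⊗_s L_g (sym. prod.), ord ≤ 2.
h₀' ⇒ L via d/dx closure of L₀.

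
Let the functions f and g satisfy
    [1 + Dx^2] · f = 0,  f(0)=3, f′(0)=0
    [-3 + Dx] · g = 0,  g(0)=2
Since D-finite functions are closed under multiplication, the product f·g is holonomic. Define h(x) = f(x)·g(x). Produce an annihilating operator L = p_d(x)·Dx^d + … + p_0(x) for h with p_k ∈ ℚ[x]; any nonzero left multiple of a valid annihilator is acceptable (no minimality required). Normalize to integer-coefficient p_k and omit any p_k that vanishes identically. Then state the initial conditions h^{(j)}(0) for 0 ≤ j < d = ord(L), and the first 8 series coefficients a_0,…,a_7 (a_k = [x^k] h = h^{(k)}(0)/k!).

f: a_k = 3, 0, -3/2, 0, 1/8, 0, -1/240, 0, …
g: a_k = 2, 6, 9, 9, 27/4, 81/20, 81/40, 243/280, …
L₀ := L_f ⊗_s L_g (sym. prod.), ord ≤ 2.
L = 10 - 6·Dx + Dx^2  (order 2).
h: a_k = 6, 18, 24, 18, 7, -3/5, -44/15, -83/35, …
ICs: h(0) = 6, h′(0) = 18.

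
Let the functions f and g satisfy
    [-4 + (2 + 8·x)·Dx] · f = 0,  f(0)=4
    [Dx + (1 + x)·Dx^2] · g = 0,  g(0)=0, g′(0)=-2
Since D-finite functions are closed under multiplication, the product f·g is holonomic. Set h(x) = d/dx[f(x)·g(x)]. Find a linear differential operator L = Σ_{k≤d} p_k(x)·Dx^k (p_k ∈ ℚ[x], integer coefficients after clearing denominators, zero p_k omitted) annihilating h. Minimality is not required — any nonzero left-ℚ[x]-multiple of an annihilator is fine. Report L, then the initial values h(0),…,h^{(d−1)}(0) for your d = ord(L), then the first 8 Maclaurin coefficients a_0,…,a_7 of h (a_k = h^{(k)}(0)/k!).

L = (-4 + 40·x + 8·x^2) + (28 + 174·x + 264·x^2 + 64·x^3)·Dx + (5 + 47·x + 138·x^2 + 128·x^3 + 32·x^4)·Dx^2  (order 2).
h: a_k = -8, -24, 64, -520/3, 1556/3, -8416/5, 86456/15, -2144536/105, …
ICs: h(0) = -8, h′(0) = -24.

f: a_k = 4, 8, -8, 16, -40, 112, -336, 1056, …
g: a_k = 0, -2, 1, -2/3, 1/2, -2/5, 1/3, -2/7, …
L₀ := L_f ⊗_s L_g (sym. prod.), ord ≤ 2.
Differentiate: ansatz ord ≤ ord L₀ ⇒ L.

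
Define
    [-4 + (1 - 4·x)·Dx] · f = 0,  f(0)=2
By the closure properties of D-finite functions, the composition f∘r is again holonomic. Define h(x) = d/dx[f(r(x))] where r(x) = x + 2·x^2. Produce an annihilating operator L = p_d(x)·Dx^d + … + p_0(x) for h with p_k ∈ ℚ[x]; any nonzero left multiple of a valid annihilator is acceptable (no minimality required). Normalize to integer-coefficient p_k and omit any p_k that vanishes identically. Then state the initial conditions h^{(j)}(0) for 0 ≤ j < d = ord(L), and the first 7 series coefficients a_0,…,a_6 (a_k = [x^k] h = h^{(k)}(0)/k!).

L = (12 + 48·x + 96·x^2) + (-1 + 24·x^2 + 32·x^3)·Dx  (order 1).
h: a_k = 8, 96, 768, 5632, 38400, 251904, 1605632, …
ICs: h(0) = 8.

f: a_k = 2, 8, 32, 128, 512, 2048, 8192, …
Substitute x→r, Dx→(1/r')Dx; clear ⇒ L₀.
h=h₀': d/dx-closure on L₀ ⇒ L.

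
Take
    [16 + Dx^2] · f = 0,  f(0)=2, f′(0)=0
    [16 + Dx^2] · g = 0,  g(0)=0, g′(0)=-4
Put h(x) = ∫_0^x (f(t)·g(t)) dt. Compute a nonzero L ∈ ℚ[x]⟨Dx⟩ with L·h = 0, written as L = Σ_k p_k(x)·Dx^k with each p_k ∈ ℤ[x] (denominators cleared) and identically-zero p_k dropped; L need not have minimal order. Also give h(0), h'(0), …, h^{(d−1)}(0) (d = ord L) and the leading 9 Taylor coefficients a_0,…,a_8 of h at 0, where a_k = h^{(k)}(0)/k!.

L = 64·Dx^2 + Dx^4  (order 4).
h: a_k = 0, 0, -4, 0, 64/3, 0, -2048/45, 0, 16384/315, …
ICs: h(0) = 0, h′(0) = 0, h′′(0) = -8, h′′′(0) = 0.

f: a_k = 2, 0, -16, 0, 64/3, 0, -512/45, 0, 1024/315, …
g: a_k = 0, -4, 0, 32/3, 0, -128/15, 0, 1024/315, 0, …
Product ⇒ symmetric product L₀, ord ≤ 4.
h=∫₀ˣh₀: take L = L₀·Dx.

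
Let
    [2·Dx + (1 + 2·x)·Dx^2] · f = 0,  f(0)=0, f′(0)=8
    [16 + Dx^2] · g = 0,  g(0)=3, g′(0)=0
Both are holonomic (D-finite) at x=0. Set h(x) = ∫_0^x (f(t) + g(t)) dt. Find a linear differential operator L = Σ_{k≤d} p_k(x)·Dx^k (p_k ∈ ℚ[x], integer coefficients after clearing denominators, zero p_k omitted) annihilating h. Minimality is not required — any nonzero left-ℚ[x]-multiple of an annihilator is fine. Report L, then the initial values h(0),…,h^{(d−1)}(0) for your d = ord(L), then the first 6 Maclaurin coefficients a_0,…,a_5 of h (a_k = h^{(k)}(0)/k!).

f: a_k = 0, 8, -8, 32/3, -16, 128/5, …
g: a_k = 3, 0, -24, 0, 32, 0, …
f+g: L₀ = lclm(L_f,L_g), ord ≤ 2+2.
Integrate: L := L₀·Dx.
L = (160 + 256·x + 256·x^2)·Dx^2 + (48 + 224·x + 384·x^2 + 256·x^3)·Dx^3 + (10 + 16·x + 16·x^2)·Dx^4 + (3 + 14·x + 24·x^2 + 16·x^3)·Dx^5  (order 5).
h: a_k = 0, 3, 4, -32/3, 8/3, 16/5, …
ICs: h(0) = 0, h′(0) = 3, h′′(0) = 8, h′′′(0) = -64, h′′′′(0) = 64.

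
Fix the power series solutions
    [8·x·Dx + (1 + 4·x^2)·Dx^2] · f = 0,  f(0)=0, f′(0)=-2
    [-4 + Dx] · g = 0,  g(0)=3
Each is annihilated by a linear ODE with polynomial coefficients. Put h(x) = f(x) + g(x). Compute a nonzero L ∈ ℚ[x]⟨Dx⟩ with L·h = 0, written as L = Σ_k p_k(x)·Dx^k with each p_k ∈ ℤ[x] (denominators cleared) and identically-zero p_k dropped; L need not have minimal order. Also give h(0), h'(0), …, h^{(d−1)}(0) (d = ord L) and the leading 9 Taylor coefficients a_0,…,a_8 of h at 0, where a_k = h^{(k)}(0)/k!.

f: a_k = 0, -2, 0, 8/3, 0, -32/5, 0, 128/7, 0, …
g: a_k = 3, 12, 24, 32, 32, 128/5, 256/15, 1024/105, 512/105, …
Weyl lclm of L_f,L_g ⇒ L₀ (ord ≤ 3).
L = (8 - 32·x - 96·x^2 - 128·x^3)·Dx + (-6 - 8·x^2 - 64·x^4)·Dx^2 + (1 + 2·x + 8·x^2 + 8·x^3 + 16·x^4)·Dx^3  (order 3).
h: a_k = 3, 10, 24, 104/3, 32, 96/5, 256/15, 2944/105, 512/105, …
ICs: h(0) = 3, h′(0) = 10, h′′(0) = 48.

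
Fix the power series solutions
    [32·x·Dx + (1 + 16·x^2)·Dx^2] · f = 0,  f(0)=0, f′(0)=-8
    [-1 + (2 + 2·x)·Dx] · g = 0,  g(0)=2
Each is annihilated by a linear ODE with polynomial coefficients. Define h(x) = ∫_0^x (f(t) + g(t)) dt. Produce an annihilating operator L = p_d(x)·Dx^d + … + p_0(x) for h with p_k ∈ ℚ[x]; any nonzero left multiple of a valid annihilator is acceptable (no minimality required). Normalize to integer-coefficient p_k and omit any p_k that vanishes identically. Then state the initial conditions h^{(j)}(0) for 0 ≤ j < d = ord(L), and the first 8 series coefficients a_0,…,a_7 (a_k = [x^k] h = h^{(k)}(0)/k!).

L = (-64 - 160·x + 3072·x^2 + 1536·x^3)·Dx^2 + (-131 - 256·x + 5920·x^2 + 12288·x^3 + 5376·x^4)·Dx^3 + (-2 + 126·x + 192·x^2 + 2112·x^3 + 3584·x^4 + 1536·x^5)·Dx^4  (order 4).
h: a_k = 0, 2, -7/2, -1/12, 1027/96, -1/64, -262109/3840, -3/512, …
ICs: h(0) = 0, h′(0) = 2, h′′(0) = -7, h′′′(0) = -1/2.

f: a_k = 0, -8, 0, 128/3, 0, -2048/5, 0, 32768/7, …
g: a_k = 2, 1, -1/4, 1/8, -5/64, 7/128, -21/512, 33/1024, …
Weyl lclm of L_f,L_g ⇒ L₀ (ord ≤ 3).
∫: right-multiply L₀ by Dx.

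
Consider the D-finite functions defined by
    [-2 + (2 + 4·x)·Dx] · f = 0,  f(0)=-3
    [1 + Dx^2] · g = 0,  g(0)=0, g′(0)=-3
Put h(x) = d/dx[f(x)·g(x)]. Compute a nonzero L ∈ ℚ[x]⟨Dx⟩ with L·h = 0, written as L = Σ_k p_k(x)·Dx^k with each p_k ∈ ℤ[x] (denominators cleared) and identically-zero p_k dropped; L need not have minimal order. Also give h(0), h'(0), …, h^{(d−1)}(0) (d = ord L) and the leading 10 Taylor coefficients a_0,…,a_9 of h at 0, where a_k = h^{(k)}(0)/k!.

L = (2 + 12·x + 16·x^2 + 8·x^3 + 4·x^4) + (1 - 6·x^2 - 4·x^3)·Dx + (1 + 5·x + 9·x^2 + 8·x^3 + 4·x^4)·Dx^2  (order 2).
h: a_k = 9, 18, -18, 12, -24, 216/5, -382/5, 968/7, -8896/35, 4252/9, …
ICs: h(0) = 9, h′(0) = 18.

f: a_k = -3, -3, 3/2, -3/2, 15/8, -21/8, 63/16, -99/16, 1287/128, -2145/128, …
g: a_k = 0, -3, 0, 1/2, 0, -1/40, 0, 1/1680, 0, -1/120960, …
h₀=f·g: eliminate ⇒ L₀, order ≤ 1·2.
Differentiate: ansatz ord ≤ ord L₀ ⇒ L.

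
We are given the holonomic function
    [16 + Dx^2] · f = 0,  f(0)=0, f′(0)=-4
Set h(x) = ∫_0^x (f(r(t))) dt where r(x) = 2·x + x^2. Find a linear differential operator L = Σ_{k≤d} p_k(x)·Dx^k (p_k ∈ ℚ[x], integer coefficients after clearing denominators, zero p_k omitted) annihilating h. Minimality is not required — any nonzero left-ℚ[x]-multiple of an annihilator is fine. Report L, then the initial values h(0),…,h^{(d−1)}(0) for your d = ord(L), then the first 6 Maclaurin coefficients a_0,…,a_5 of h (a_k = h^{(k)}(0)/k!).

L = (64 + 192·x + 192·x^2 + 64·x^3)·Dx - Dx^2 + (1 + x)·Dx^3  (order 3).
h: a_k = 0, 0, -4, -4/3, 64/3, 128/5, …
ICs: h(0) = 0, h′(0) = 0, h′′(0) = -8.

f: a_k = 0, -4, 0, 32/3, 0, -128/15, …
h₀=f(r): pull back L_f along r ⇒ L₀.
h=∫₀ˣh₀: take L = L₀·Dx.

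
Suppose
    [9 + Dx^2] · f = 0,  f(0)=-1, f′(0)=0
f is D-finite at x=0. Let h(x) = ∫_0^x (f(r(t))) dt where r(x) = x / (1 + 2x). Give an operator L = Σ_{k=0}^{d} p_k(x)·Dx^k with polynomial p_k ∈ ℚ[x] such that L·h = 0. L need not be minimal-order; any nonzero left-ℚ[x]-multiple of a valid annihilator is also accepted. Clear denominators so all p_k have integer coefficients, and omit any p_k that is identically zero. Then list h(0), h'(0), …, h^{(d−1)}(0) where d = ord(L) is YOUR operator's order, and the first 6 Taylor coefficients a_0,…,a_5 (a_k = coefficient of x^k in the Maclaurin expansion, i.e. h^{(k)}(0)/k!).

f: a_k = -1, 0, 9/2, 0, -27/8, 0, …
L₀ from L_f via x↦r, Dx↦r'^{-1}Dx.
∫: right-multiply L₀ by Dx.
L = 9·Dx + (4 + 24·x + 48·x^2 + 32·x^3)·Dx^2 + (1 + 8·x + 24·x^2 + 32·x^3 + 16·x^4)·Dx^3  (order 3).
h: a_k = 0, -1, 0, 3/2, -9/2, 81/8, …
ICs: h(0) = 0, h′(0) = -1, h′′(0) = 0.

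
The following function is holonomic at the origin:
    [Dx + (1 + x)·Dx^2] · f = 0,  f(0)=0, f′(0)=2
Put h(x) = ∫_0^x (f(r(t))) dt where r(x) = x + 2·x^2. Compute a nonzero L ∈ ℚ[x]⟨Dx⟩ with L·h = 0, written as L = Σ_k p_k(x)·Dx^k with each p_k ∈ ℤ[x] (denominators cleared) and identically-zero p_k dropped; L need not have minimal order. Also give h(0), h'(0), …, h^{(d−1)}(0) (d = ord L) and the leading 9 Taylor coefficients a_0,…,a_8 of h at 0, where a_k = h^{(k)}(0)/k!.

L = (-3 + 4·x + 8·x^2)·Dx^2 + (1 + 5·x + 6·x^2 + 8·x^3)·Dx^3  (order 3).
h: a_k = 0, 0, 1, 1, -5/6, -1/10, 11/15, -3/7, -13/28, …
ICs: h(0) = 0, h′(0) = 0, h′′(0) = 2.

f: a_k = 0, 2, -1, 2/3, -1/2, 2/5, -1/3, 2/7, -1/4, …
Substitute x→r, Dx→(1/r')Dx; clear ⇒ L₀.
h=∫₀ˣh₀: take L = L₀·Dx.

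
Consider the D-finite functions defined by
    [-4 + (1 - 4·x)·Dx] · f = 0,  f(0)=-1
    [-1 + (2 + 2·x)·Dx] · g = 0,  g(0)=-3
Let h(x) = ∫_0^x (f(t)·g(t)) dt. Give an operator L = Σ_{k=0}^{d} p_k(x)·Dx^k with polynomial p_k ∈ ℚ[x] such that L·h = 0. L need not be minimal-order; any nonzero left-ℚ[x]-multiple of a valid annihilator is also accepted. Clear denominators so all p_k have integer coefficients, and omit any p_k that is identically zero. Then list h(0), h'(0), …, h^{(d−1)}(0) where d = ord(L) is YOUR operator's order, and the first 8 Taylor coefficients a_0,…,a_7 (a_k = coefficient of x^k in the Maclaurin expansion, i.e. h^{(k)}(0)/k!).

f: a_k = -1, -4, -16, -64, -256, -1024, -4096, -16384, …
g: a_k = -3, -3/2, 3/8, -3/16, 15/128, -21/256, 63/1024, -99/2048, …
Product ⇒ symmetric product L₀, ord ≤ 1.
h=∫h₀ ⇒ L = L₀·Dx.
L = (9 + 4·x)·Dx + (-2 + 6·x + 8·x^2)·Dx^2  (order 2).
h: a_k = 0, 3, 27/4, 143/8, 3435/64, 21981/128, 293087/512, 14068113/7168, …
ICs: h(0) = 0, h′(0) = 3.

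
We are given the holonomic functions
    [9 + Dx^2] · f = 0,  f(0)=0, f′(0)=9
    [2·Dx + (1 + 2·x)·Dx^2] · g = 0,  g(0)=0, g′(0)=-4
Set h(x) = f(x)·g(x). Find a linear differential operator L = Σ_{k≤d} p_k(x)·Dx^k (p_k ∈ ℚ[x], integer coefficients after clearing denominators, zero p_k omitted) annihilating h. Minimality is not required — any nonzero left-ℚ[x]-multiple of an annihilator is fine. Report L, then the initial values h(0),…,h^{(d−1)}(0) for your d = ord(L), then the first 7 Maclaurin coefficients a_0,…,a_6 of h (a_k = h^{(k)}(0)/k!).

L = (63 + 1053·x + 3969·x^2 + 5832·x^3 + 2916·x^4) + (63 + 450·x + 972·x^2 + 648·x^3)·Dx + (25 + 270·x + 918·x^2 + 1296·x^3 + 648·x^4)·Dx^2 + (7 + 50·x + 108·x^2 + 72·x^3)·Dx^3 + (2 + 17·x + 53·x^2 + 72·x^3 + 36·x^4)·Dx^4  (order 4).
h: a_k = 0, 0, -36, 36, 6, 18, -135/2, …
ICs: h(0) = 0, h′(0) = 0, h′′(0) = -72, h′′′(0) = 216.

f: a_k = 0, 9, 0, -27/2, 0, 243/40, 0, …
g: a_k = 0, -4, 4, -16/3, 8, -64/5, 64/3, …
L₀ := L_f ⊗_s L_g (sym. prod.), ord ≤ 4.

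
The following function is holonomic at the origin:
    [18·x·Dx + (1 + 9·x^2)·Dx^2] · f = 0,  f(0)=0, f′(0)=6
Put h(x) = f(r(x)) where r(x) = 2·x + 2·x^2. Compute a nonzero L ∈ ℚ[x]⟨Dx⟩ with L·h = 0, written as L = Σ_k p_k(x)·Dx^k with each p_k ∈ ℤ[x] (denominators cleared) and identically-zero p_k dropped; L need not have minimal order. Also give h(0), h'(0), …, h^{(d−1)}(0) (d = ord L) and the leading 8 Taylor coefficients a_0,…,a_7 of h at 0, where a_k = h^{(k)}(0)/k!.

L = (-2 + 72·x + 288·x^2 + 432·x^3 + 216·x^4)·Dx + (1 + 2·x + 36·x^2 + 144·x^3 + 180·x^4 + 72·x^5)·Dx^2  (order 2).
h: a_k = 0, 12, 12, -144, -432, 13392/5, 15408, -342144/7, …
ICs: h(0) = 0, h′(0) = 12.

f: a_k = 0, 6, 0, -18, 0, 486/5, 0, -4374/7, …
Change of var in L_f (x↦r) gives L₀.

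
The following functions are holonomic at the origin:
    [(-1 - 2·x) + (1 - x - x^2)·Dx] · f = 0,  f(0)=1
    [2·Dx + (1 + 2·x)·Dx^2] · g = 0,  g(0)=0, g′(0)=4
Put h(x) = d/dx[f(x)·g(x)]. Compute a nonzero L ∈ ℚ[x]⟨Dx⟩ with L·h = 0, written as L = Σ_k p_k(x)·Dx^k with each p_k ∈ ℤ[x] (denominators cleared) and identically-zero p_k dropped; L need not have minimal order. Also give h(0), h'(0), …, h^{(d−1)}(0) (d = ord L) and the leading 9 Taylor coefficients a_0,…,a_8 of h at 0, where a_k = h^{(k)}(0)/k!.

L = (14 + 36·x + 36·x^2) + (1 + 16·x + 42·x^2 + 28·x^3)·Dx + (-1 - 3·x + x^2 + 8·x^3 + 4·x^4)·Dx^2  (order 2).
h: a_k = 4, 0, 28, 16/3, 352/3, 104/5, 6668/15, 832/35, 11356/7, …
ICs: h(0) = 4, h′(0) = 0.

f: a_k = 1, 1, 2, 3, 5, 8, 13, 21, 34, …
g: a_k = 0, 4, -4, 16/3, -8, 64/5, -64/3, 256/7, -64, …
L₀ := L_f ⊗_s L_g (sym. prod.), ord ≤ 2.
Derive L from L₀ (diff closure).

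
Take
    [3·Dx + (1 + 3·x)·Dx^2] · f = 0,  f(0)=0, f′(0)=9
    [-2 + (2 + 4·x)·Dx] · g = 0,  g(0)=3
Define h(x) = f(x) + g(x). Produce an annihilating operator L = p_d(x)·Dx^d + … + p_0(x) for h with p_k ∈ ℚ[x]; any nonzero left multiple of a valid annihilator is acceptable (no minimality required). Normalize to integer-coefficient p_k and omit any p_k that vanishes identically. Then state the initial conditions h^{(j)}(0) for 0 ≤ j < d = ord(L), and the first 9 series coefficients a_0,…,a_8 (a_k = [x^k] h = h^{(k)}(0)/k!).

L = (18 + 18·x)·Dx + (30 + 108·x + 90·x^2)·Dx^2 + (4 + 26·x + 54·x^2 + 36·x^3)·Dx^3  (order 3).
h: a_k = 3, 12, -15, 57/2, -501/8, 5937/40, -5895/16, 105669/112, -316215/128, …
ICs: h(0) = 3, h′(0) = 12, h′′(0) = -30.

f: a_k = 0, 9, -27/2, 27, -243/4, 729/5, -729/2, 6561/7, -19683/8, …
g: a_k = 3, 3, -3/2, 3/2, -15/8, 21/8, -63/16, 99/16, -1287/128, …
Sum ⇒ L₀ = lclm(L_f,L_g) in ℚ(x)⟨Dx⟩.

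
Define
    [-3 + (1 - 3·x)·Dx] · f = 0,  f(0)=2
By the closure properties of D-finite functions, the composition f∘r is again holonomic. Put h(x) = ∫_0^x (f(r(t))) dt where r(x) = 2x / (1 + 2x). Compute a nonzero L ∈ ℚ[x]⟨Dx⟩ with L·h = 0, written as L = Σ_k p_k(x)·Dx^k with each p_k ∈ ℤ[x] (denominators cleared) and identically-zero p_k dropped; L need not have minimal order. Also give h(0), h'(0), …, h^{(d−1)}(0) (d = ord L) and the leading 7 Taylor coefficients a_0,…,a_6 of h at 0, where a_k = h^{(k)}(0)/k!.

L = 6·Dx + (-1 + 2·x + 8·x^2)·Dx^2  (order 2).
h: a_k = 0, 2, 6, 16, 48, 768/5, 512, …
ICs: h(0) = 0, h′(0) = 2.

f: a_k = 2, 6, 18, 54, 162, 486, 1458, …
L₀ from L_f via x↦r, Dx↦r'^{-1}Dx.
Integrate: L := L₀·Dx.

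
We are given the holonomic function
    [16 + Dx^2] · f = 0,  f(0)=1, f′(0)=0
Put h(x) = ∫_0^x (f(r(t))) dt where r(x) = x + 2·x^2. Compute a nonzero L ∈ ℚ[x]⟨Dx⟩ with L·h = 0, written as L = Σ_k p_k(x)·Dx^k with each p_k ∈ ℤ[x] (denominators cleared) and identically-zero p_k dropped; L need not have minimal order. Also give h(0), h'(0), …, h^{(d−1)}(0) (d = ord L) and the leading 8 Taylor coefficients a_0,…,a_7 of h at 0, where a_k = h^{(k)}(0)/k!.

L = (16 + 192·x + 768·x^2 + 1024·x^3)·Dx - 4·Dx^2 + (1 + 4·x)·Dx^3  (order 3).
h: a_k = 0, 1, 0, -8/3, -8, -64/15, 128/9, 11264/315, …
ICs: h(0) = 0, h′(0) = 1, h′′(0) = 0.

f: a_k = 1, 0, -8, 0, 32/3, 0, -256/45, 0, …
h₀=f(r): pull back L_f along r ⇒ L₀.
∫: right-multiply L₀ by Dx.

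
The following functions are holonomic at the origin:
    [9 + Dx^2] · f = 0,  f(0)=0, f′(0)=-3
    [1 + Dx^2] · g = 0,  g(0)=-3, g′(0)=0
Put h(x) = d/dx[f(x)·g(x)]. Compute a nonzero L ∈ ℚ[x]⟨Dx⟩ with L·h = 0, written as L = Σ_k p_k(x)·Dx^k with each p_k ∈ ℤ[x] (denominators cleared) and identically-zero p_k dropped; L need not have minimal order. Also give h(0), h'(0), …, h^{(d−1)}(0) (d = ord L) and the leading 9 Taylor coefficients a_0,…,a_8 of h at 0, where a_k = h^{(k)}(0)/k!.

f: a_k = 0, -3, 0, 9/2, 0, -81/40, 0, 243/560, 0, …
g: a_k = -3, 0, 3/2, 0, -1/8, 0, 1/240, 0, -1/13440, …
h₀=f·g: eliminate ⇒ L₀, order ≤ 2·2.
h=h₀': d/dx-closure on L₀ ⇒ L.
L = 64 + 20·Dx^2 + Dx^4  (order 4).
h: a_k = 9, 0, -54, 0, 66, 0, -172/5, 0, 342/35, …
ICs: h(0) = 9, h′(0) = 0, h′′(0) = -108, h′′′(0) = 0.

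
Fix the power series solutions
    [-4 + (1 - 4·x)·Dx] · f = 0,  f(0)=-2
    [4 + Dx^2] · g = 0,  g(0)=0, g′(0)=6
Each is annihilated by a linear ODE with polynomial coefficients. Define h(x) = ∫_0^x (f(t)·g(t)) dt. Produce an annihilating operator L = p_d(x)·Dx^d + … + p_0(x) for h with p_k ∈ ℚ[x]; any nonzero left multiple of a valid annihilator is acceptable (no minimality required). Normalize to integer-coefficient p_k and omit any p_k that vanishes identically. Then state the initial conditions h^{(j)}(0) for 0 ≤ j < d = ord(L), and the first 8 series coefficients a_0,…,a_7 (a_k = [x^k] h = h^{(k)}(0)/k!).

f: a_k = -2, -8, -32, -128, -512, -2048, -8192, -32768, …
g: a_k = 0, 6, 0, -4, 0, 4/5, 0, -8/105, …
f·g: L₀ = L_f ⊗_s L_g, ord ≤ 1·2.
h=∫h₀ ⇒ L = L₀·Dx.
L = (-4 + 16·x)·Dx + 8·Dx^2 + (-1 + 4·x)·Dx^3  (order 3).
h: a_k = 0, 0, -6, -16, -46, -736/5, -7364/15, -8416/5, …
ICs: h(0) = 0, h′(0) = 0, h′′(0) = -12.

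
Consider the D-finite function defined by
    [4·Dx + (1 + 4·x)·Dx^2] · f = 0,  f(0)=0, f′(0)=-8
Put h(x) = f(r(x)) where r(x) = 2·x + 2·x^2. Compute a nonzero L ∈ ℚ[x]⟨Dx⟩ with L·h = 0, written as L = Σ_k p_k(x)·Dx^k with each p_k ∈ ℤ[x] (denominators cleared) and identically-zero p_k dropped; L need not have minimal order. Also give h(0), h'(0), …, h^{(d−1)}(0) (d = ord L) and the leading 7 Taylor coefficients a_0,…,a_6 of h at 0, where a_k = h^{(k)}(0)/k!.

L = (6 + 16·x + 16·x^2)·Dx + (1 + 10·x + 24·x^2 + 16·x^3)·Dx^2  (order 2).
h: a_k = 0, -16, 48, -640/3, 1088, -29696/5, 33792, …
ICs: h(0) = 0, h′(0) = -16.

f: a_k = 0, -8, 16, -128/3, 128, -2048/5, 4096/3, …
Change of var in L_f (x↦r) gives L₀.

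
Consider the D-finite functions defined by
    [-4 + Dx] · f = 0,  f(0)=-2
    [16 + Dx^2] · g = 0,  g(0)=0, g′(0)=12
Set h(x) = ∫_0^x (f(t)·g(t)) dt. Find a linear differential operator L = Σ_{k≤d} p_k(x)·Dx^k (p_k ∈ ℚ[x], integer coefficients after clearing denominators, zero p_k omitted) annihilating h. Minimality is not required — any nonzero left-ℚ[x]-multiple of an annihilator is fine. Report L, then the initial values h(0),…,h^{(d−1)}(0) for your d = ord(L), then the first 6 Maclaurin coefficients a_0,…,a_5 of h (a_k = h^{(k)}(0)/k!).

f: a_k = -2, -8, -16, -64/3, -64/3, -256/15, …
g: a_k = 0, 12, 0, -32, 0, 128/5, …
Sym-product of L_f,L_g gives L₀ (≤ ord 2).
Integrate: L := L₀·Dx.
L = 32·Dx - 8·Dx^2 + Dx^3  (order 3).
h: a_k = 0, 0, -12, -32, -32, 0, …
ICs: h(0) = 0, h′(0) = 0, h′′(0) = -24.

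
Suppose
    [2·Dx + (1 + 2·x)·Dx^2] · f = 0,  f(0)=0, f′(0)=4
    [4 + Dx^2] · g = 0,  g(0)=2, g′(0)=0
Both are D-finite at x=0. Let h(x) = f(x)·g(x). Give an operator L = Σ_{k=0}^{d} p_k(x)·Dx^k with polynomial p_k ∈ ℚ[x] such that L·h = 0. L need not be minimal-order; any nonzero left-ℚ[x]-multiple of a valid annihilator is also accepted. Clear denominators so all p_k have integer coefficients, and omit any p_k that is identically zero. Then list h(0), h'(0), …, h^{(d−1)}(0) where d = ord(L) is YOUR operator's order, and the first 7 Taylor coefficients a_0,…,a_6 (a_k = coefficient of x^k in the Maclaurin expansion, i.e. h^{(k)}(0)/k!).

L = (-48 + 192·x + 1216·x^2 + 2048·x^3 + 1024·x^4) + (32 + 320·x + 768·x^2 + 512·x^3)·Dx + (160·x + 672·x^2 + 1024·x^3 + 512·x^4)·Dx^2 + (8 + 80·x + 192·x^2 + 128·x^3)·Dx^3 + (3 + 28·x + 92·x^2 + 128·x^3 + 64·x^4)·Dx^4  (order 4).
h: a_k = 0, 8, -8, -16/3, 0, 48/5, -16, …
ICs: h(0) = 0, h′(0) = 8, h′′(0) = -16, h′′′(0) = -32.

f: a_k = 0, 4, -4, 16/3, -8, 64/5, -64/3, …
g: a_k = 2, 0, -4, 0, 4/3, 0, -8/45, …
Product ⇒ symmetric product L₀, ord ≤ 4.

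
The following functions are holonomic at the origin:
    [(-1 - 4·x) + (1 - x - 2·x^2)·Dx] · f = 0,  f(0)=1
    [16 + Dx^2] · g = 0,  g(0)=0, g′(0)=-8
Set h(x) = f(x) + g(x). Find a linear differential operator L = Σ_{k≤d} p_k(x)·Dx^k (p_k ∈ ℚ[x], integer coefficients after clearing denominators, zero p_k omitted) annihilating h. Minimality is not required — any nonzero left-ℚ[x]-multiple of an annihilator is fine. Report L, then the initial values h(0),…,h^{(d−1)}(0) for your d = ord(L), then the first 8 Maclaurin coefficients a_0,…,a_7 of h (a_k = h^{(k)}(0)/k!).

L = (368 + 1408·x - 256·x^2 + 512·x^3 + 2560·x^4 + 2048·x^5) + (-176 + 336·x + 384·x^2 - 1024·x^3 - 384·x^4 + 1536·x^5 + 1024·x^6)·Dx + (23 + 88·x - 16·x^2 + 32·x^3 + 160·x^4 + 128·x^5)·Dx^2 + (-11 + 21·x + 24·x^2 - 64·x^3 - 24·x^4 + 96·x^5 + 64·x^6)·Dx^3  (order 3).
h: a_k = 1, -7, 3, 79/3, 11, 59/15, 43, 28823/315, …
ICs: h(0) = 1, h′(0) = -7, h′′(0) = 6.

f: a_k = 1, 1, 3, 5, 11, 21, 43, 85, …
g: a_k = 0, -8, 0, 64/3, 0, -256/15, 0, 2048/315, …
f+g: L₀ = lclm(L_f,L_g), ord ≤ 1+2.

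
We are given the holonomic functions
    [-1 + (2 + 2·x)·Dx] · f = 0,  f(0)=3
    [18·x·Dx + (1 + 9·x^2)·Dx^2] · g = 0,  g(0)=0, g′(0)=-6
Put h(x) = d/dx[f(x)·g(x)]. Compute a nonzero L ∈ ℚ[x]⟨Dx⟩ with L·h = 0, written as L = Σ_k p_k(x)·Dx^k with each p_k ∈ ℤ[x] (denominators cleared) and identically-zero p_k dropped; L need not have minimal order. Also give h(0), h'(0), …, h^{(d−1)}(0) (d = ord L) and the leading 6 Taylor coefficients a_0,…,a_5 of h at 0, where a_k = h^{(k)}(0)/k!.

L = (23 + 120·x - 570·x^2 - 648·x^3 - 81·x^4) + (52 + 220·x - 936·x^2 - 3048·x^3 - 2268·x^4 - 324·x^5)·Dx + (4 - 40·x - 68·x^2 - 432·x^3 - 948·x^4 - 648·x^5 - 108·x^6)·Dx^2  (order 2).
h: a_k = -18, -18, 675/4, 207/2, -95247/64, -274401/320, …
ICs: h(0) = -18, h′(0) = -18.

f: a_k = 3, 3/2, -3/8, 3/16, -15/128, 21/256, …
g: a_k = 0, -6, 0, 18, 0, -486/5, …
L₀ := L_f ⊗_s L_g (sym. prod.), ord ≤ 2.
h=h₀': d/dx-closure on L₀ ⇒ L.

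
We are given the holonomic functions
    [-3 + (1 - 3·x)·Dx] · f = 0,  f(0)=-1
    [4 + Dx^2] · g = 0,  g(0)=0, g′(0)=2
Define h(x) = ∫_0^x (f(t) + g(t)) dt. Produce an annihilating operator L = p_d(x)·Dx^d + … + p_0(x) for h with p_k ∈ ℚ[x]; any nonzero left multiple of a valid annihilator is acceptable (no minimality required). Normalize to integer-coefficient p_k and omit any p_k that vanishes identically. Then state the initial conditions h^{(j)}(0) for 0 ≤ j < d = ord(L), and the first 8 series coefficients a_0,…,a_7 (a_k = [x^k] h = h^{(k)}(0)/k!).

f: a_k = -1, -3, -9, -27, -81, -243, -729, -2187, …
g: a_k = 0, 2, 0, -4/3, 0, 4/15, 0, -8/315, …
f+g: L₀ = lclm(L_f,L_g), ord ≤ 1+2.
h=∫h₀ ⇒ L = L₀·Dx.
L = (348 - 144·x + 216·x^2)·Dx + (-44 + 180·x - 216·x^2 + 216·x^3)·Dx^2 + (87 - 36·x + 54·x^2)·Dx^3 + (-11 + 45·x - 54·x^2 + 54·x^3)·Dx^4  (order 4).
h: a_k = 0, -1, -1/2, -3, -85/12, -81/5, -3641/90, -729/7, …
ICs: h(0) = 0, h′(0) = -1, h′′(0) = -1, h′′′(0) = -18.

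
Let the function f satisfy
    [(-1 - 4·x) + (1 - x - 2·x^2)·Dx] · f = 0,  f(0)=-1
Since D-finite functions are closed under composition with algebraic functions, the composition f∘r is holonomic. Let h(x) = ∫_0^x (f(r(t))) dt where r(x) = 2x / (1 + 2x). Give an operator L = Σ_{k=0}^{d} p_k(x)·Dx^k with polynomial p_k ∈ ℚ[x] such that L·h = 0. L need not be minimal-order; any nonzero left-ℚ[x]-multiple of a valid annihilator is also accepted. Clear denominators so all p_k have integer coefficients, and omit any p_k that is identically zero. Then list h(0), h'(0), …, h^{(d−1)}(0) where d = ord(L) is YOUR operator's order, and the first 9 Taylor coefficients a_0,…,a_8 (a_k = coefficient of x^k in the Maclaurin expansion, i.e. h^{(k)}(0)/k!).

L = (2 + 20·x)·Dx + (-1 - 4·x + 4·x^2 + 16·x^3)·Dx^2  (order 2).
h: a_k = 0, -1, -1, -8/3, 0, -64/5, 64/3, -768/7, 320, …
ICs: h(0) = 0, h′(0) = -1.

f: a_k = -1, -1, -3, -5, -11, -21, -43, -85, -171, …
Substitute x→r, Dx→(1/r')Dx; clear ⇒ L₀.
∫: right-multiply L₀ by Dx.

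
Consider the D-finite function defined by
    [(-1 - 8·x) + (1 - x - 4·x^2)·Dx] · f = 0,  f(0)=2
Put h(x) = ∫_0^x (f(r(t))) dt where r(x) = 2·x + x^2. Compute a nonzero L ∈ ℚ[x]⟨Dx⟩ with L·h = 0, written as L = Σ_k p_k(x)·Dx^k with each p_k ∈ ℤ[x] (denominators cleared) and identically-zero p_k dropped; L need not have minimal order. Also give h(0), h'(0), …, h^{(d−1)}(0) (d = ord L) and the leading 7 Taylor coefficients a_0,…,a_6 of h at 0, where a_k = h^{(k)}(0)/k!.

f: a_k = 2, 2, 10, 18, 58, 130, 362, …
h₀=f(r): pull back L_f along r ⇒ L₀.
h=∫h₀ ⇒ L = L₀·Dx.
L = (2 + 34·x + 48·x^2 + 16·x^3)·Dx + (-1 + 2·x + 17·x^2 + 16·x^3 + 4·x^4)·Dx^2  (order 2).
h: a_k = 0, 2, 2, 14, 46, 1154/5, 3062/3, …
ICs: h(0) = 0, h′(0) = 2.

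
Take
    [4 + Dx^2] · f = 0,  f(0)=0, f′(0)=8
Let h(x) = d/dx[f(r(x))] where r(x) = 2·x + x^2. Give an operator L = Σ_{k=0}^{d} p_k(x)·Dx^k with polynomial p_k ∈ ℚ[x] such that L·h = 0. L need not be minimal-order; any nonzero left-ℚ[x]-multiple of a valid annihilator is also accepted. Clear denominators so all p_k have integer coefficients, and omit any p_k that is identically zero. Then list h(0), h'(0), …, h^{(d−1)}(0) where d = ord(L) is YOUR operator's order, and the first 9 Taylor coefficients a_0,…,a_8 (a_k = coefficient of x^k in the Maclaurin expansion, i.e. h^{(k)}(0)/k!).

L = (19 + 64·x + 96·x^2 + 64·x^3 + 16·x^4) + (-3 - 3·x)·Dx + (1 + 2·x + x^2)·Dx^2  (order 2).
h: a_k = 16, 16, -128, -256, 32/3, 480, 22784/45, -1024/45, -155104/315, …
ICs: h(0) = 16, h′(0) = 16.

f: a_k = 0, 8, 0, -16/3, 0, 16/15, 0, -32/315, 0, …
Change of var in L_f (x↦r) gives L₀.
h₀' ⇒ L via d/dx closure of L₀.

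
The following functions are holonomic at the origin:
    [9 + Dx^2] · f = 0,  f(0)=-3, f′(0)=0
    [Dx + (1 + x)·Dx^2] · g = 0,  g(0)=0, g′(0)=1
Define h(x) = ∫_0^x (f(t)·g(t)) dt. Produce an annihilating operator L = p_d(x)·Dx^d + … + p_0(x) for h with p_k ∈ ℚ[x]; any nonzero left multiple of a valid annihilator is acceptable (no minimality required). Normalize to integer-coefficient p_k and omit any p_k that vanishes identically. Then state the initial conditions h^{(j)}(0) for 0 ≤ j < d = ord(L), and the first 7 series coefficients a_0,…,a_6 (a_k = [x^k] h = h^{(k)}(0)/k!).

L = (2493 + 10854·x + 17091·x^2 + 11664·x^3 + 2916·x^4)·Dx + (612 + 1908·x + 1944·x^2 + 648·x^3)·Dx^2 + (592 + 2484·x + 3834·x^2 + 2592·x^3 + 648·x^4)·Dx^3 + (68 + 212·x + 216·x^2 + 72·x^3)·Dx^4 + (35 + 142·x + 215·x^2 + 144·x^3 + 36·x^4)·Dx^5  (order 5).
h: a_k = 0, 0, -3/2, 1/2, 25/8, -6/5, -83/80, …
ICs: h(0) = 0, h′(0) = 0, h′′(0) = -3, h′′′(0) = 3, h′′′′(0) = 75.

f: a_k = -3, 0, 27/2, 0, -81/8, 0, 243/80, …
g: a_k = 0, 1, -1/2, 1/3, -1/4, 1/5, -1/6, …
f·g: L₀ = L_f ⊗_s L_g, ord ≤ 2·2.
h=∫₀ˣh₀: take L = L₀·Dx.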